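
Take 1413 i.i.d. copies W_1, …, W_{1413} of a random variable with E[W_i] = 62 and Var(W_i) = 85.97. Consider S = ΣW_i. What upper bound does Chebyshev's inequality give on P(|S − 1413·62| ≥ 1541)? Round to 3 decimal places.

Var(S) = n·Var(W_i) = 1413·85.97 = 121475.61.
Chebyshev: P(|S − 1413·62| ≥ 1541) ≤ Var(S)/1541² = 121475.61/2374681 = 0.0512.

0.051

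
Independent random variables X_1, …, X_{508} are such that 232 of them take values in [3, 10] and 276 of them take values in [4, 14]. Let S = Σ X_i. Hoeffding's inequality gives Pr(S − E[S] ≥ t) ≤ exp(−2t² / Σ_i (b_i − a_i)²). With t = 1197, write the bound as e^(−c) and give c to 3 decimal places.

73.538

Σ(b_i − a_i)² = 232·7² + 276·10² = 38968.
c = 2t² / 38968 = 2·1197² / 38968 = 73.5377.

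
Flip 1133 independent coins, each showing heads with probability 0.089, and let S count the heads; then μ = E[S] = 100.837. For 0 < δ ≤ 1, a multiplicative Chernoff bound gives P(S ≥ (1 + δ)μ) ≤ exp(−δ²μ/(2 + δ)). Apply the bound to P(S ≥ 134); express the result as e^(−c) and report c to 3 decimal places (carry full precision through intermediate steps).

4.683

Write 134 = (1 + δ)μ, so δ = 134/100.837 − 1 = 0.3288773…
Then the exponent is δ²μ/(2 + δ) = (134 − μ)² / (μ·(2 + δ)) = 4.683183.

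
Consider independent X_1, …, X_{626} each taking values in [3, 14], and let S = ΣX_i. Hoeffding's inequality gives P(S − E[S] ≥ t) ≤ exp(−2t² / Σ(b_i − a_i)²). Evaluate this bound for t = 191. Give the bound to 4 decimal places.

0.3817

Σ(b_i − a_i)² = 626·(11)² = 75746.
Exponent = 2·191²/75746 = 0.9632.
Bound = exp(−0.9632) = 0.38165.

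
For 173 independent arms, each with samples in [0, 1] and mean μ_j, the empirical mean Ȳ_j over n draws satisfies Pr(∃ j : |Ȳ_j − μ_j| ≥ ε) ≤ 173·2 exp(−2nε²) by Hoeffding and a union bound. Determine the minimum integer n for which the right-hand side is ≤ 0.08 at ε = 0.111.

340

Need 2·173·exp(−2nε²) ≤ 0.08, i.e. exp(−2nε²) ≤ 0.08/346.
So 2nε² ≥ ln(346/0.08) = 8.372167.
Hence n ≥ 8.372167/(2·0.111²) = 339.752.
The smallest integer n is 340.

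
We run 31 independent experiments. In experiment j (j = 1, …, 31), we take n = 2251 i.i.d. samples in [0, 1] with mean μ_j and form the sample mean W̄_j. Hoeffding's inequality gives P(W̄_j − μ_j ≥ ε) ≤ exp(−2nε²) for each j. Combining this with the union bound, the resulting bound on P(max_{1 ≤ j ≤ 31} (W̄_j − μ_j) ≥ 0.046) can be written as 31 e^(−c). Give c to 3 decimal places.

Union bound over the 31 events: P(max_{1 ≤ j ≤ 31} (W̄_j − μ_j) ≥ 0.046) ≤ 31·exp(−2nε²) = 31 exp(−2·2251·0.046²).
So c = 2·2251·0.046² = 9.5262.

9.526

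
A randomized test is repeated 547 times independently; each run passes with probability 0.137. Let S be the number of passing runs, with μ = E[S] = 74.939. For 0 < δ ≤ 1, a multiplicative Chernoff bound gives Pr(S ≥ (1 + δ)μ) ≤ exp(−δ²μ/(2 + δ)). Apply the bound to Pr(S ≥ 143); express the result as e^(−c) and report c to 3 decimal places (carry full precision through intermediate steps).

21.255

Write 143 = (1 + δ)μ, so δ = 143/74.939 − 1 = 0.9082187…
Then the exponent is δ²μ/(2 + δ) = (143 − μ)² / (μ·(2 + δ)) = 21.255029.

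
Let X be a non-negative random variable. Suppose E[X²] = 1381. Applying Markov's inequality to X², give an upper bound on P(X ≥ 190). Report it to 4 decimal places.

Since X ≥ 0, the event {X ≥ 190} is the same as {X² ≥ 36100}.
Markov's inequality applied to X² gives P(X² ≥ 36100) ≤ E[X²]/36100 = 1381/36100 = 0.0383.

0.0383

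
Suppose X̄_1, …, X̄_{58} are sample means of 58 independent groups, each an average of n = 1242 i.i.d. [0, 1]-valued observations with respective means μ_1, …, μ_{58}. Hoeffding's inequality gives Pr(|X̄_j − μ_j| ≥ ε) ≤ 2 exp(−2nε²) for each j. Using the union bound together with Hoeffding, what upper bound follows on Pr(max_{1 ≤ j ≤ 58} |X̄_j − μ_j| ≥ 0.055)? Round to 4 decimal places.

Per-experiment Hoeffding bound: 2·exp(−2·1242·0.055²) = 2·exp(−7.51410) = 0.0010907.
Union bound over 58 events: 58·0.0010907 = 0.06326.

0.0633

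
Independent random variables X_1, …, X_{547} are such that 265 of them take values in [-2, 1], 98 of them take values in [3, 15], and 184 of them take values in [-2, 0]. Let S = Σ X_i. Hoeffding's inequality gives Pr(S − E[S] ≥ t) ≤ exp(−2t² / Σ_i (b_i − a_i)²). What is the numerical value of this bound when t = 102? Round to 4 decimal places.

0.2990

Σ(b_i − a_i)² = 265·3² + 98·12² + 184·2² = 17233.
Exponent = 2·102² / 17233 = 1.20745.
Bound = exp(−1.20745) = 0.29896.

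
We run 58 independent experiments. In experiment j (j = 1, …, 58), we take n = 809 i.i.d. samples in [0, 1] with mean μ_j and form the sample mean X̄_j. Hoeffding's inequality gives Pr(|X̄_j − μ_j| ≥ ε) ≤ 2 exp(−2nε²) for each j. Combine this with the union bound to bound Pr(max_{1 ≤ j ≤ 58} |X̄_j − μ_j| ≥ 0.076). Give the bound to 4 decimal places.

0.0101

Per-experiment Hoeffding bound: 2·exp(−2·809·0.076²) = 2·exp(−9.34557) = 0.0001747.
Union bound over 58 events: 58·0.0001747 = 0.01013.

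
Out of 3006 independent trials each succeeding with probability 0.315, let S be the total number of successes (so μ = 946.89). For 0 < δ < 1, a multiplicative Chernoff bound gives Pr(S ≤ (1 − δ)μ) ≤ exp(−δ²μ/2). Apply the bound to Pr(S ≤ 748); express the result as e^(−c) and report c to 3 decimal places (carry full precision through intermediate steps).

Write 748 = (1 − δ)μ, so δ = 1 − 748/946.89 = 0.2100455…
Then the exponent is δ²μ/2 = (μ − 748)²/(2μ) = 20.887976.

20.888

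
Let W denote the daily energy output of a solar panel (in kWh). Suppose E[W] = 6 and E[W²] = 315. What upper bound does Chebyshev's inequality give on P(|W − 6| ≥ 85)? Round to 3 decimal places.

0.039

Var(W) = E[W²] − (E[W])² = 315 − 36 = 279.
Chebyshev's inequality: P(|W − μ| ≥ t) ≤ Var(W)/t² = 279/7225 = 0.0386.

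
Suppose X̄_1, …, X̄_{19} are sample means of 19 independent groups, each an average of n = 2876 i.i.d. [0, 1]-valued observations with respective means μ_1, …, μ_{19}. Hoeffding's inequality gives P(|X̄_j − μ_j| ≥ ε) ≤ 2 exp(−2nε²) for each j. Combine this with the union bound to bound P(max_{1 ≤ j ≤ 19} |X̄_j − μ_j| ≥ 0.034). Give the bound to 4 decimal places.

Per-experiment Hoeffding bound: 2·exp(−2·2876·0.034²) = 2·exp(−6.64931) = 0.0025898.
Union bound over 19 events: 19·0.0025898 = 0.04921.

0.0492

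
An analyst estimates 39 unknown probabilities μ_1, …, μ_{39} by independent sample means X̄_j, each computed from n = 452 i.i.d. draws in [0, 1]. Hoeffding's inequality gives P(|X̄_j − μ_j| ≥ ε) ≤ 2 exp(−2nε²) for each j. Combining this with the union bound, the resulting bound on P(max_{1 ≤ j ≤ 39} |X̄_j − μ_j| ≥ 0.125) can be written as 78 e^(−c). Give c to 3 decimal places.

Union bound over the 39 events: P(max_{1 ≤ j ≤ 39} |X̄_j − μ_j| ≥ 0.125) ≤ 39·2·exp(−2nε²) = 78 exp(−2·452·0.125²).
So c = 2·452·0.125² = 14.1250.

14.125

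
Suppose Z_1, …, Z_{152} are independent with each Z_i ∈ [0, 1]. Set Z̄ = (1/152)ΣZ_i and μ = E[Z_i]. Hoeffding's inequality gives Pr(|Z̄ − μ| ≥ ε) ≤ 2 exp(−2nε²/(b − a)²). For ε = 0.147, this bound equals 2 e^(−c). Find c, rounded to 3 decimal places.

c = 2nε²/(b − a)² = 2·152·0.147² / 1² = 6.5691.

6.569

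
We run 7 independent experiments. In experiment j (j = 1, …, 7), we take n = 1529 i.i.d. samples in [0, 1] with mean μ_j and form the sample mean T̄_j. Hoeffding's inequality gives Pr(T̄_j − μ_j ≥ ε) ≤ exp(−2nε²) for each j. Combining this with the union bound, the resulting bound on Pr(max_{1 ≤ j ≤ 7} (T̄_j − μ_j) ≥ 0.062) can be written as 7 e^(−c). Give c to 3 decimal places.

11.755

Union bound over the 7 events: Pr(max_{1 ≤ j ≤ 7} (T̄_j − μ_j) ≥ 0.062) ≤ 7·exp(−2nε²) = 7 exp(−2·1529·0.062²).
So c = 2·1529·0.062² = 11.7550.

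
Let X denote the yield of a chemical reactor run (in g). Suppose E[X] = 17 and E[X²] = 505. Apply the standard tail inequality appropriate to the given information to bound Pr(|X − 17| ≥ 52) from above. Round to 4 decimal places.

The first two moments determine the variance, so Chebyshev's inequality is the sharpest standard bound available.
Var(X) = E[X²] − (E[X])² = 505 − 289 = 216.
Chebyshev's inequality: Pr(|X − μ| ≥ t) ≤ Var(X)/t² = 216/2704 = 0.0799.

0.0799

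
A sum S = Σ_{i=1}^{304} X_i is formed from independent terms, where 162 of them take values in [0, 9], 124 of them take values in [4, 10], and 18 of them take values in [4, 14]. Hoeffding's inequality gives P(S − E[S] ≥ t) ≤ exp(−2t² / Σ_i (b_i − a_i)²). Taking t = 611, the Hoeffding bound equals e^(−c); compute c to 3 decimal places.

Σ(b_i − a_i)² = 162·9² + 124·6² + 18·10² = 19386.
c = 2t² / 19386 = 2·611² / 19386 = 38.5145.

38.514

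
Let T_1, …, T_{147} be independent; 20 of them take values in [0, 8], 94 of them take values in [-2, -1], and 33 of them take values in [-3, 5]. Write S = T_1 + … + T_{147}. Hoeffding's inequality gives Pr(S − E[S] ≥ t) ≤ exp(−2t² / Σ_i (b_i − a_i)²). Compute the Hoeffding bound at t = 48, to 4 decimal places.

0.2666

Σ(b_i − a_i)² = 20·8² + 94·1² + 33·8² = 3486.
Exponent = 2·48² / 3486 = 1.32186.
Bound = exp(−1.32186) = 0.26664.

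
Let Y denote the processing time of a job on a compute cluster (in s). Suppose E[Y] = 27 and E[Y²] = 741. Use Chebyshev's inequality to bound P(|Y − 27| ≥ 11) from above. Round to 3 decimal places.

0.099

Var(Y) = E[Y²] − (E[Y])² = 741 − 729 = 12.
Chebyshev's inequality: P(|Y − μ| ≥ t) ≤ Var(Y)/t² = 12/121 = 0.0992.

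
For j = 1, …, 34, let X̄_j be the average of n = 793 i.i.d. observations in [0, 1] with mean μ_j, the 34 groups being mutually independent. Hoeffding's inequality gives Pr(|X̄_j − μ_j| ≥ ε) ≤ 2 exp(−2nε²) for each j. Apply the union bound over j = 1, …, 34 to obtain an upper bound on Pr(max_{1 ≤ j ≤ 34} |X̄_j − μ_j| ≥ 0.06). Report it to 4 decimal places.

0.2254

Per-experiment Hoeffding bound: 2·exp(−2·793·0.06²) = 2·exp(−5.70960) = 0.006628.
Union bound over 34 events: 34·0.006628 = 0.22535.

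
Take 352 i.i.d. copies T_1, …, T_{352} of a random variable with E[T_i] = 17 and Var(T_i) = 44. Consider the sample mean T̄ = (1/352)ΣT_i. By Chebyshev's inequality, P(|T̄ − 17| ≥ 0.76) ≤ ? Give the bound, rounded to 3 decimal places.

0.216

Var(T̄) = Var(T_i)/n = 44/352 = 0.125.
Chebyshev: P(|T̄ − 17| ≥ 0.76) ≤ Var(T̄)/(0.76)² = 44/(352·0.76²) = 0.2164.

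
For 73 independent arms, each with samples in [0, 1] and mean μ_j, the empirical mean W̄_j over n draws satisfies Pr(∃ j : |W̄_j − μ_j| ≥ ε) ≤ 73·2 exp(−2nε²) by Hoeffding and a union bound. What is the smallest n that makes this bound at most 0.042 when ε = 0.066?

936

Need 2·73·exp(−2nε²) ≤ 0.042, i.e. exp(−2nε²) ≤ 0.042/146.
So 2nε² ≥ ln(146/0.042) = 8.153692.
Hence n ≥ 8.153692/(2·0.066²) = 935.915.
The smallest integer n is 936.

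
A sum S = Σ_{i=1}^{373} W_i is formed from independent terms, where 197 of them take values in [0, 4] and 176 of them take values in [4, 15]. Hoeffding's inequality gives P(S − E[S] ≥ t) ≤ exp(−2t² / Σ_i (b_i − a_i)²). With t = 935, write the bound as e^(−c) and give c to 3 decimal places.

71.517

Σ(b_i − a_i)² = 197·4² + 176·11² = 24448.
c = 2t² / 24448 = 2·935² / 24448 = 71.5171.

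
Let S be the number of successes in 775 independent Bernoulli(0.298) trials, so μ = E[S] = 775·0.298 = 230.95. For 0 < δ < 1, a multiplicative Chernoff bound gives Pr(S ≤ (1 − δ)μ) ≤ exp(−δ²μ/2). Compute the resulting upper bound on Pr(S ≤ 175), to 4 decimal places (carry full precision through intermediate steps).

Write 175 = (1 − δ)μ, so δ = 1 − 175/230.95 = 0.2422602…
Then the exponent is δ²μ/2 = (μ − 175)²/(2μ) = 6.777230.
Bound = exp(−6.777230) = 0.00114.

0.0011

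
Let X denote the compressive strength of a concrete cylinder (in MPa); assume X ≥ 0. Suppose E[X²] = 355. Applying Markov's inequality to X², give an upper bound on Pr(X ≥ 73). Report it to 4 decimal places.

0.0666

Since X ≥ 0, the event {X ≥ 73} is the same as {X² ≥ 5329}.
Markov's inequality applied to X² gives Pr(X² ≥ 5329) ≤ E[X²]/5329 = 355/5329 = 0.0666.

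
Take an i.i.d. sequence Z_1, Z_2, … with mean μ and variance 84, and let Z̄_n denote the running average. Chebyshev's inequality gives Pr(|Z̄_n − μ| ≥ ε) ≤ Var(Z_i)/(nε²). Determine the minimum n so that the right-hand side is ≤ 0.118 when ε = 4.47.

36

Require 84/(n·4.47²) ≤ 0.118, i.e. n ≥ 84/(0.118·4.47²) = 35.627.
The smallest integer n is 36.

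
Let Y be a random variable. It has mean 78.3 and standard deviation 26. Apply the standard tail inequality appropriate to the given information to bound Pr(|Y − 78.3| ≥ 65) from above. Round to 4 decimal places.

0.1600

Mean and variance are known, so Chebyshev's inequality applies.
Chebyshev: Pr(|Y − μ| ≥ t) ≤ Var(Y)/t².
Var(Y) = σ² = 26² = 676.
Bound = 676 / 4225 = 0.1600.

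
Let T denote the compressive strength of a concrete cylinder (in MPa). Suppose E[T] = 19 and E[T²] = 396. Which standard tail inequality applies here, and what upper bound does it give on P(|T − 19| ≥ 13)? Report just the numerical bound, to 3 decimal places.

0.207

The first two moments determine the variance, so Chebyshev's inequality is the sharpest standard bound available.
Var(T) = E[T²] − (E[T])² = 396 − 361 = 35.
Chebyshev's inequality: P(|T − μ| ≥ t) ≤ Var(T)/t² = 35/169 = 0.2071.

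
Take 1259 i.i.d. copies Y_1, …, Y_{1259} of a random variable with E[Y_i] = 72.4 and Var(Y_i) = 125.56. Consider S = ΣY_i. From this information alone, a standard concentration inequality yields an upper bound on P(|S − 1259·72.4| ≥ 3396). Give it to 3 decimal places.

0.014

With mean and variance of each term known, Chebyshev's inequality bounds the deviation of the sum (or sample mean).
Var(S) = n·Var(Y_i) = 1259·125.56 = 158080.04.
Chebyshev: P(|S − 1259·72.4| ≥ 3396) ≤ Var(S)/3396² = 158080.04/11532816 = 0.0137.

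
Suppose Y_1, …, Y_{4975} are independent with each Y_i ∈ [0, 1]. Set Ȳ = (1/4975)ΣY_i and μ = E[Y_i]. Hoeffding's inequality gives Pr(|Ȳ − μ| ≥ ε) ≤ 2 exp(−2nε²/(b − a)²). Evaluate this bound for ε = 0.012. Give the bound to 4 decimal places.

0.4773

Exponent: 2nε²/(b − a)² = 2·4975·0.012² / 1² = 1.43280.
Bound = 2·exp(−1.43280) = 0.47728.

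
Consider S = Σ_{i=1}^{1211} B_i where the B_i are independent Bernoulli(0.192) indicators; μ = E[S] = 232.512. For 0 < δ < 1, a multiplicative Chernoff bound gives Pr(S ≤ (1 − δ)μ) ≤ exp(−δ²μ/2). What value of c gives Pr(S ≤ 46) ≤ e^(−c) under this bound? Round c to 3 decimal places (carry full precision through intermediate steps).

Write 46 = (1 − δ)μ, so δ = 1 − 46/232.512 = 0.8021607…
Then the exponent is δ²μ/2 = (μ − 46)²/(2μ) = 74.806303.

74.806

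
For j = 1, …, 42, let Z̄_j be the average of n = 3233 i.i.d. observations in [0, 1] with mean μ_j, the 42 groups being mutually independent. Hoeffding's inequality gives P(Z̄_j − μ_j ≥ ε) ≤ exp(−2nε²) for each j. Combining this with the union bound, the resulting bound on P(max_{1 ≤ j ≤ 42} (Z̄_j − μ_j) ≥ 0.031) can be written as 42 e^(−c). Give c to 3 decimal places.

Union bound over the 42 events: P(max_{1 ≤ j ≤ 42} (Z̄_j − μ_j) ≥ 0.031) ≤ 42·exp(−2nε²) = 42 exp(−2·3233·0.031²).
So c = 2·3233·0.031² = 6.2138.

6.214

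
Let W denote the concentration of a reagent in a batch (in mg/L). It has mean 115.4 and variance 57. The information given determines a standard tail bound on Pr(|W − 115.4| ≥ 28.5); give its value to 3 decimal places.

Mean and variance are known, so Chebyshev's inequality applies.
Chebyshev: Pr(|W − μ| ≥ t) ≤ Var(W)/t².
Bound = 57 / 812.25 = 0.0702.

0.070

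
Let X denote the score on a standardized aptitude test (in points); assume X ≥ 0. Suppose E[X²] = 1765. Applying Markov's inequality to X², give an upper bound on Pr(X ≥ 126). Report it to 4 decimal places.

0.1112

Since X ≥ 0, the event {X ≥ 126} is the same as {X² ≥ 15876}.
Markov's inequality applied to X² gives Pr(X² ≥ 15876) ≤ E[X²]/15876 = 1765/15876 = 0.1112.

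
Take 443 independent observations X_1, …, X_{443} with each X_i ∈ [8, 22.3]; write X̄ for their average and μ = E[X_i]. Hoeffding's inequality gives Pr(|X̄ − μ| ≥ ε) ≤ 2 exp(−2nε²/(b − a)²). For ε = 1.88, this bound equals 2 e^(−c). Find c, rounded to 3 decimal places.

15.314

c = 2nε²/(b − a)² = 2·443·1.88² / 14.3² = 15.3136.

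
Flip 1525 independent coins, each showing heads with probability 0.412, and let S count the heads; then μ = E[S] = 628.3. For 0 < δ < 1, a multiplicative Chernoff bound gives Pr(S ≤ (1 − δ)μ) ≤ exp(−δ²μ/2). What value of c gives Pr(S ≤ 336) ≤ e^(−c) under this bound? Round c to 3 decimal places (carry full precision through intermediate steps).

Write 336 = (1 − δ)μ, so δ = 1 − 336/628.3 = 0.4652236…
Then the exponent is δ²μ/2 = (μ − 336)²/(2μ) = 67.992432.

67.992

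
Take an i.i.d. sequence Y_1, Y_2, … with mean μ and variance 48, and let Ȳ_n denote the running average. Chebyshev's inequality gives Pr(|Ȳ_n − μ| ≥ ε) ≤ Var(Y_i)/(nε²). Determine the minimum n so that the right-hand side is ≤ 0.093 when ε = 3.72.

Require 48/(n·3.72²) ≤ 0.093, i.e. n ≥ 48/(0.093·3.72²) = 37.297.
The smallest integer n is 38.

38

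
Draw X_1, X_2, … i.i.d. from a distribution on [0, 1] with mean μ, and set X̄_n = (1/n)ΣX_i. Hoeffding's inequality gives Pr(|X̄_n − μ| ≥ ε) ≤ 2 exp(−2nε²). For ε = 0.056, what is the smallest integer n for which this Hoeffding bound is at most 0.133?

433

Require 2·exp(−2nε²) ≤ 0.133, i.e. 2nε² ≥ ln(2/0.133) = 2.710553.
So n ≥ 2.710553 / (2·0.056²) = 432.167.
The smallest integer n is 433.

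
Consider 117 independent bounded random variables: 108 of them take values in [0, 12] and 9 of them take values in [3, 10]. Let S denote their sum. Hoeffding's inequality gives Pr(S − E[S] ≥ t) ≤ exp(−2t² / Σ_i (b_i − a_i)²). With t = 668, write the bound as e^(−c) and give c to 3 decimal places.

Σ(b_i − a_i)² = 108·12² + 9·7² = 15993.
c = 2t² / 15993 = 2·668² / 15993 = 55.8024.

55.802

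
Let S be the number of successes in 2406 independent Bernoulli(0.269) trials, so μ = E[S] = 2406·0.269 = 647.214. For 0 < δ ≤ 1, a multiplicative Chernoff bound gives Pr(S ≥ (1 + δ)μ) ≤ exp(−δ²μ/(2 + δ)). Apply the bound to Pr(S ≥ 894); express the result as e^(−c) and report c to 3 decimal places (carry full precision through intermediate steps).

39.516

Write 894 = (1 + δ)μ, so δ = 894/647.214 − 1 = 0.3813051…
Then the exponent is δ²μ/(2 + δ) = (894 − μ)² / (μ·(2 + δ)) = 39.516465.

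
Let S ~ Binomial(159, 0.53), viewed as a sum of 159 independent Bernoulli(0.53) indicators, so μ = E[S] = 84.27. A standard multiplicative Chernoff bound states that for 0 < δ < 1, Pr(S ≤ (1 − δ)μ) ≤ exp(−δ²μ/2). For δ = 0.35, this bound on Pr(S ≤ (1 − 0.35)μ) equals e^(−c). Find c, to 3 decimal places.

c = δ²μ/2 = 0.35²·84.27/2 = 5.1615.

5.162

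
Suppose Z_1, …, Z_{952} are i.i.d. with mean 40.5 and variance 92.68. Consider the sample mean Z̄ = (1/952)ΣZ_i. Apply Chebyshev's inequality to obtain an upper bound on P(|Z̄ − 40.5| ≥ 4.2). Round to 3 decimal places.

0.006

Var(Z̄) = Var(Z_i)/n = 92.68/952 = 0.097353.
Chebyshev: P(|Z̄ − 40.5| ≥ 4.2) ≤ Var(Z̄)/(4.2)² = 92.68/(952·4.2²) = 0.0055.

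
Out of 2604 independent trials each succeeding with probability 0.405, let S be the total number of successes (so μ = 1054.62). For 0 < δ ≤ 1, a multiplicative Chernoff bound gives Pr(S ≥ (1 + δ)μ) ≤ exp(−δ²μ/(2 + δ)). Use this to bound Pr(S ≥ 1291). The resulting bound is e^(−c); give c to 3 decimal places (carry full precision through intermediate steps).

Write 1291 = (1 + δ)μ, so δ = 1291/1054.62 − 1 = 0.2241376…
Then the exponent is δ²μ/(2 + δ) = (1291 − μ)² / (μ·(2 + δ)) = 23.821209.

23.821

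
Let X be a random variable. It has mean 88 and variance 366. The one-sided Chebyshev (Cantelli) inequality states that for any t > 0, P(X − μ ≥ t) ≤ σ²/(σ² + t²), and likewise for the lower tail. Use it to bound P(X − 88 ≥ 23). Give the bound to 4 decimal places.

Here σ² = 366 and t = 23, so σ² + t² = 895.
Cantelli's bound: 366/895 = 0.4089.

0.4089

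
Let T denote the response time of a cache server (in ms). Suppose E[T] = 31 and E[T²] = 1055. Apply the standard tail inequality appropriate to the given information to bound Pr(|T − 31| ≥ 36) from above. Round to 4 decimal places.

The first two moments determine the variance, so Chebyshev's inequality is the sharpest standard bound available.
Var(T) = E[T²] − (E[T])² = 1055 − 961 = 94.
Chebyshev's inequality: Pr(|T − μ| ≥ t) ≤ Var(T)/t² = 94/1296 = 0.0725.

0.0725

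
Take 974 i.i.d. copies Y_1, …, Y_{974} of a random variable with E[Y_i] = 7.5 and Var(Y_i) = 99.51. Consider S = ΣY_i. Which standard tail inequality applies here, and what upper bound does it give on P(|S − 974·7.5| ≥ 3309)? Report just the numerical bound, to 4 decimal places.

0.0089

With mean and variance of each term known, Chebyshev's inequality bounds the deviation of the sum (or sample mean).
Var(S) = n·Var(Y_i) = 974·99.51 = 96922.74.
Chebyshev: P(|S − 974·7.5| ≥ 3309) ≤ Var(S)/3309² = 96922.74/10949481 = 0.0089.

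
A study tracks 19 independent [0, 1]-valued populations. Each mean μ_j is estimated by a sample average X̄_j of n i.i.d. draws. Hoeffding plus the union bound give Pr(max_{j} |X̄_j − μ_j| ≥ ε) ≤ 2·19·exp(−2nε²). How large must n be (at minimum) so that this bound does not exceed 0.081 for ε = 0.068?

Need 2·19·exp(−2nε²) ≤ 0.081, i.e. exp(−2nε²) ≤ 0.081/38.
So 2nε² ≥ ln(38/0.081) = 6.150892.
Hence n ≥ 6.150892/(2·0.068²) = 665.105.
The smallest integer n is 666.

666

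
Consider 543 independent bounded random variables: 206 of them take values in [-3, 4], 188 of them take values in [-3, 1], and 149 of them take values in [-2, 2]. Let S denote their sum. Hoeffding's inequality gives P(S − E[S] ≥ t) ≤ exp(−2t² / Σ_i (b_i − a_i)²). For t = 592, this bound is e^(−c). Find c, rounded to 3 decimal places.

Σ(b_i − a_i)² = 206·7² + 188·4² + 149·4² = 15486.
c = 2t² / 15486 = 2·592² / 15486 = 45.2620.

45.262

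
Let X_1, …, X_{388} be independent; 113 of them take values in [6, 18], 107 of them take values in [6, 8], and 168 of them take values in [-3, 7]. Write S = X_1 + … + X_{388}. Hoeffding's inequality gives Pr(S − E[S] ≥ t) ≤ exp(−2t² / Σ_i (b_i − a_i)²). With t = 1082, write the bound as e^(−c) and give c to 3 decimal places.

Σ(b_i − a_i)² = 113·12² + 107·2² + 168·10² = 33500.
c = 2t² / 33500 = 2·1082² / 33500 = 69.8940.

69.894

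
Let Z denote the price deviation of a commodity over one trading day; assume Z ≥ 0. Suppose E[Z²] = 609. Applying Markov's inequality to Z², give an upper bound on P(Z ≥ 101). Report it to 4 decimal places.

Since Z ≥ 0, the event {Z ≥ 101} is the same as {Z² ≥ 10201}.
Markov's inequality applied to Z² gives P(Z² ≥ 10201) ≤ E[Z²]/10201 = 609/10201 = 0.0597.

0.0597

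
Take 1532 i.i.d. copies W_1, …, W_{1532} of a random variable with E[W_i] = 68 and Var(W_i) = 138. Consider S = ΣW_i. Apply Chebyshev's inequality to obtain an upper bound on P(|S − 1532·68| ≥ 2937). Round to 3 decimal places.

Var(S) = n·Var(W_i) = 1532·138 = 211416.
Chebyshev: P(|S − 1532·68| ≥ 2937) ≤ Var(S)/2937² = 211416/8625969 = 0.0245.

0.025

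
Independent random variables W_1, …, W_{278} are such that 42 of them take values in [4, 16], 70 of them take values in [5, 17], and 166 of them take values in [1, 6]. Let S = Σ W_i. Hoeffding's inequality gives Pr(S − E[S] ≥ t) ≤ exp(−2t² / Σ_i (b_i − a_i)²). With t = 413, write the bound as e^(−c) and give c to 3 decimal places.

Σ(b_i − a_i)² = 42·12² + 70·12² + 166·5² = 20278.
c = 2t² / 20278 = 2·413² / 20278 = 16.8231.

16.823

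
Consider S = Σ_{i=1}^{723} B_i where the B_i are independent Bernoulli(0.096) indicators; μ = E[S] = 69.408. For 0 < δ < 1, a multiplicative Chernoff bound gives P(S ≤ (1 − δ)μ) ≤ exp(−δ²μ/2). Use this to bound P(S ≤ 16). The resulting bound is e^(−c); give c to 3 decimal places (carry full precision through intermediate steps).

Write 16 = (1 − δ)μ, so δ = 1 − 16/69.408 = 0.769479…
Then the exponent is δ²μ/2 = (μ − 16)²/(2μ) = 20.548168.

20.548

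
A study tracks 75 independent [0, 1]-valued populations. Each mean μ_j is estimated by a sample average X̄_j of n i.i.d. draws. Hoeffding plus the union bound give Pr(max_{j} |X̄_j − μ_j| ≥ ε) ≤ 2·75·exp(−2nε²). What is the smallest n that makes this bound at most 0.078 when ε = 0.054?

Need 2·75·exp(−2nε²) ≤ 0.078, i.e. exp(−2nε²) ≤ 0.078/150.
So 2nε² ≥ ln(150/0.078) = 7.561682.
Hence n ≥ 7.561682/(2·0.054²) = 1296.585.
The smallest integer n is 1297.

1297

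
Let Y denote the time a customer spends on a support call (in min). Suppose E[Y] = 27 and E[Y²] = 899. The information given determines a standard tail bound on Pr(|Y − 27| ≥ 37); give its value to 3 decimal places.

0.124

The first two moments determine the variance, so Chebyshev's inequality is the sharpest standard bound available.
Var(Y) = E[Y²] − (E[Y])² = 899 − 729 = 170.
Chebyshev's inequality: Pr(|Y − μ| ≥ t) ≤ Var(Y)/t² = 170/1369 = 0.1242.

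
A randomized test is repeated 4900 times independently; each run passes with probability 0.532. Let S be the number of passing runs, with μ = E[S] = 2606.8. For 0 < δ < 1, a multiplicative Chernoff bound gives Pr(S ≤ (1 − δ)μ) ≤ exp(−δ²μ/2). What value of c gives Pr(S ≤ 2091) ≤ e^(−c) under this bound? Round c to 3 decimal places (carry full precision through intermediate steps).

Write 2091 = (1 − δ)μ, so δ = 1 − 2091/2606.8 = 0.1978671…
Then the exponent is δ²μ/2 = (μ − 2091)²/(2μ) = 51.029929.

51.030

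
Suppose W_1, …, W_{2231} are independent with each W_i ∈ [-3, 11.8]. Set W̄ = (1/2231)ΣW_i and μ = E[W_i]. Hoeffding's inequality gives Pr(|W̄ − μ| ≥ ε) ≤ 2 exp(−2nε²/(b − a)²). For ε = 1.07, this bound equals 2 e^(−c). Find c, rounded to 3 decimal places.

23.322

c = 2nε²/(b − a)² = 2·2231·1.07² / 14.8² = 23.3224.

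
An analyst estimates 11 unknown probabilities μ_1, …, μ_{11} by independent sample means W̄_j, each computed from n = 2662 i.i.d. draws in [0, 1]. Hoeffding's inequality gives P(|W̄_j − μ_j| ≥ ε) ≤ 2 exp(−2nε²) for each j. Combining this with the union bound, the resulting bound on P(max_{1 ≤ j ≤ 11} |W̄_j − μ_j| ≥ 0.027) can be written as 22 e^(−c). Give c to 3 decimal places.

3.881

Union bound over the 11 events: P(max_{1 ≤ j ≤ 11} |W̄_j − μ_j| ≥ 0.027) ≤ 11·2·exp(−2nε²) = 22 exp(−2·2662·0.027²).
So c = 2·2662·0.027² = 3.8812.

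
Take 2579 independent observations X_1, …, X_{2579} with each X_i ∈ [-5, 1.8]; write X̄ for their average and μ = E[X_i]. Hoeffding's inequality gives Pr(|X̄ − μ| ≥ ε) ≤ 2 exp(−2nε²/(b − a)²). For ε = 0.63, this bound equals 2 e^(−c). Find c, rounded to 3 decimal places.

c = 2nε²/(b − a)² = 2·2579·0.63² / 6.8² = 44.2736.

44.274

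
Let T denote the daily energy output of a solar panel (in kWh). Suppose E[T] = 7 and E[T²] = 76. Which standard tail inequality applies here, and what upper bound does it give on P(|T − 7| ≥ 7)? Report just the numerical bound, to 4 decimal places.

0.5510

The first two moments determine the variance, so Chebyshev's inequality is the sharpest standard bound available.
Var(T) = E[T²] − (E[T])² = 76 − 49 = 27.
Chebyshev's inequality: P(|T − μ| ≥ t) ≤ Var(T)/t² = 27/49 = 0.5510.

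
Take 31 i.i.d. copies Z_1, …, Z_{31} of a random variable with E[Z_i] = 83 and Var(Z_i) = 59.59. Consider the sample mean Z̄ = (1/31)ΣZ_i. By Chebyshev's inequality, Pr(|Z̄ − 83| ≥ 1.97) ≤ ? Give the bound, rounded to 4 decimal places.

Var(Z̄) = Var(Z_i)/n = 59.59/31 = 1.9223.
Chebyshev: Pr(|Z̄ − 83| ≥ 1.97) ≤ Var(Z̄)/(1.97)² = 59.59/(31·1.97²) = 0.4953.

0.4953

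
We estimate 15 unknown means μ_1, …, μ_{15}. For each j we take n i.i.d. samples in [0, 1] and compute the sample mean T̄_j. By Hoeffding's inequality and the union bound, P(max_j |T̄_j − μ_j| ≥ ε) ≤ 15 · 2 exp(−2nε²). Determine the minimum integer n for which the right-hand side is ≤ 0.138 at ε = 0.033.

2471

Need 2·15·exp(−2nε²) ≤ 0.138, i.e. exp(−2nε²) ≤ 0.138/30.
So 2nε² ≥ ln(30/0.138) = 5.381699.
Hence n ≥ 5.381699/(2·0.033²) = 2470.936.
The smallest integer n is 2471.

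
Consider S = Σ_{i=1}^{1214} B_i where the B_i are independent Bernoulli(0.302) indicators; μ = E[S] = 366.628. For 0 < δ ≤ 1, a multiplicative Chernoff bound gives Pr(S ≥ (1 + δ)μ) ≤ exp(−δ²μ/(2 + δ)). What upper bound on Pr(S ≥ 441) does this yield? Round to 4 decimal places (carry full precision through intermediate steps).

0.0011

Write 441 = (1 + δ)μ, so δ = 441/366.628 − 1 = 0.2028541…
Then the exponent is δ²μ/(2 + δ) = (441 − μ)² / (μ·(2 + δ)) = 6.848691.
Bound = exp(−6.848691) = 0.00106.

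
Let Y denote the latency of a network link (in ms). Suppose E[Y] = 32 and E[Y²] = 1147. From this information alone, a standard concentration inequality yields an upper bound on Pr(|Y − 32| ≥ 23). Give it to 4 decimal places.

The first two moments determine the variance, so Chebyshev's inequality is the sharpest standard bound available.
Var(Y) = E[Y²] − (E[Y])² = 1147 − 1024 = 123.
Chebyshev's inequality: Pr(|Y − μ| ≥ t) ≤ Var(Y)/t² = 123/529 = 0.2325.

0.2325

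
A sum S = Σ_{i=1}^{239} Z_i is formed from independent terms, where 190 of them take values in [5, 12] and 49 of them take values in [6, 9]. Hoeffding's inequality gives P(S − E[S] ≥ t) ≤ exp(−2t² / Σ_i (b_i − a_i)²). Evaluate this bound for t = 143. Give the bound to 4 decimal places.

Σ(b_i − a_i)² = 190·7² + 49·3² = 9751.
Exponent = 2·143² / 9751 = 4.19424.
Bound = exp(−4.19424) = 0.01508.

0.0151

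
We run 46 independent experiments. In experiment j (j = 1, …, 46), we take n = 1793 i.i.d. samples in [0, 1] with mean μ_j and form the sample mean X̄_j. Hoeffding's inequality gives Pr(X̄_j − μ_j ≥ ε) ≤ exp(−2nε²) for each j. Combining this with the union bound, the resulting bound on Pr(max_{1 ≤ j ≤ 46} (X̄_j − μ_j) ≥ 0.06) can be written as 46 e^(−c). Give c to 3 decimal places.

Union bound over the 46 events: Pr(max_{1 ≤ j ≤ 46} (X̄_j − μ_j) ≥ 0.06) ≤ 46·exp(−2nε²) = 46 exp(−2·1793·0.06²).
So c = 2·1793·0.06² = 12.9096.

12.910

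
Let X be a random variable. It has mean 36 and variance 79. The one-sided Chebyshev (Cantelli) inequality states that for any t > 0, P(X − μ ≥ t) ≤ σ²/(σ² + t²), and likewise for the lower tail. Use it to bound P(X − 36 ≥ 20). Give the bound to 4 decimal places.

0.1649

Here σ² = 79 and t = 20, so σ² + t² = 479.
Cantelli's bound: 79/479 = 0.1649.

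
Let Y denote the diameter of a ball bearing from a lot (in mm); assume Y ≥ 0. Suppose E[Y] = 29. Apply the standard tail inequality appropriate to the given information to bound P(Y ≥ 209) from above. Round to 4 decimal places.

Only the mean of a non-negative variable is known, so Markov's inequality is the applicable tail bound.
Markov's inequality: for a non-negative random variable, P(Y ≥ a) ≤ E[Y]/a.
Here E[Y] = 29 and a = 209, so the bound is 29/209 = 0.1388.

0.1388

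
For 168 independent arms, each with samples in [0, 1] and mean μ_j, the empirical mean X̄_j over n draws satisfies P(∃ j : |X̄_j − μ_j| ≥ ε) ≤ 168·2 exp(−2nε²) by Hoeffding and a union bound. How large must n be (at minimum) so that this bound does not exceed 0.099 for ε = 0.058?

1209

Need 2·168·exp(−2nε²) ≤ 0.099, i.e. exp(−2nε²) ≤ 0.099/336.
So 2nε² ≥ ln(336/0.099) = 8.129747.
Hence n ≥ 8.129747/(2·0.058²) = 1208.345.
The smallest integer n is 1209.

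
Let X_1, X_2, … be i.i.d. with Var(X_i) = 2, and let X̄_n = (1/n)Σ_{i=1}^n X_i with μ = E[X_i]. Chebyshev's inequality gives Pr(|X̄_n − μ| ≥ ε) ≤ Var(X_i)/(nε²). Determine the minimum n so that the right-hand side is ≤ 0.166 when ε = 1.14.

Require 2/(n·1.14²) ≤ 0.166, i.e. n ≥ 2/(0.166·1.14²) = 9.271.
The smallest integer n is 10.

10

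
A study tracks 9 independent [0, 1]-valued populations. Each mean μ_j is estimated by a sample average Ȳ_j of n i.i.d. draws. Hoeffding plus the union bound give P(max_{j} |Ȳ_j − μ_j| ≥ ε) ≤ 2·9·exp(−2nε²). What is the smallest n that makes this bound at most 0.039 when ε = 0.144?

Need 2·9·exp(−2nε²) ≤ 0.039, i.e. exp(−2nε²) ≤ 0.039/18.
So 2nε² ≥ ln(18/0.039) = 6.134565.
Hence n ≥ 6.134565/(2·0.144²) = 147.921.
The smallest integer n is 148.

148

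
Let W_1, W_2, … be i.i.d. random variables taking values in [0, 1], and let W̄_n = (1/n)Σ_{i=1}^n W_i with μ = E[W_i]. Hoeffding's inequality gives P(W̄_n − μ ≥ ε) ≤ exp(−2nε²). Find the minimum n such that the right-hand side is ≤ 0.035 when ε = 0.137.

90

Require exp(−2nε²) ≤ 0.035, i.e. 2nε² ≥ ln(1/0.035) = 3.352407.
So n ≥ 3.352407 / (2·0.137²) = 89.307.
The smallest integer n is 90.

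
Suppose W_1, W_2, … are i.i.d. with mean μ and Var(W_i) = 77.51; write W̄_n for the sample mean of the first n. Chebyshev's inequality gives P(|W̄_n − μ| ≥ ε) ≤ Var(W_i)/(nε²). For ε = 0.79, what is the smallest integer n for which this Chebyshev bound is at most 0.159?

Require 77.51/(n·0.79²) ≤ 0.159, i.e. n ≥ 77.51/(0.159·0.79²) = 781.100.
The smallest integer n is 782.

782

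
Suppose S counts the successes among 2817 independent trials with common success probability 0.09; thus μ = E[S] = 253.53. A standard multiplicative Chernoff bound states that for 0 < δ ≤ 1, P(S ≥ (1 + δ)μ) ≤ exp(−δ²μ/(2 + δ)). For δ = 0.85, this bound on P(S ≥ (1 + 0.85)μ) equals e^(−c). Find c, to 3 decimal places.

64.272

c = δ²μ/(2 + δ) = 0.85²·253.53/(2 + 0.85) = 64.2721.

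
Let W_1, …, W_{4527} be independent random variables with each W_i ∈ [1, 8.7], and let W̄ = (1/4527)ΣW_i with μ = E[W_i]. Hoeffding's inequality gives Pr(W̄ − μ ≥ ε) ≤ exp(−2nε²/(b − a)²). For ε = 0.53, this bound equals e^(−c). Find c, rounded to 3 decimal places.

c = 2nε²/(b − a)² = 2·4527·0.53² / 7.7² = 42.8954.

42.895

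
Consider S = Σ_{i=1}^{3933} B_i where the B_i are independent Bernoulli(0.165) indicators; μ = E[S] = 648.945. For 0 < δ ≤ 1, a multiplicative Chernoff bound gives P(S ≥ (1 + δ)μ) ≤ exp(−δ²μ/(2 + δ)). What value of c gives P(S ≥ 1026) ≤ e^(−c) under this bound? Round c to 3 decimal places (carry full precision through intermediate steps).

84.881

Write 1026 = (1 + δ)μ, so δ = 1026/648.945 − 1 = 0.5810277…
Then the exponent is δ²μ/(2 + δ) = (1026 − μ)² / (μ·(2 + δ)) = 84.880681.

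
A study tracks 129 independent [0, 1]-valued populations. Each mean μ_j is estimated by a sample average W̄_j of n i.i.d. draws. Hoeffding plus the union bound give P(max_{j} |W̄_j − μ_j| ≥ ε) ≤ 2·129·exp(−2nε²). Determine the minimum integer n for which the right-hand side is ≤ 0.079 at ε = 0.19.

113

Need 2·129·exp(−2nε²) ≤ 0.079, i.e. exp(−2nε²) ≤ 0.079/258.
So 2nε² ≥ ln(258/0.079) = 8.091267.
Hence n ≥ 8.091267/(2·0.19²) = 112.067.
The smallest integer n is 113.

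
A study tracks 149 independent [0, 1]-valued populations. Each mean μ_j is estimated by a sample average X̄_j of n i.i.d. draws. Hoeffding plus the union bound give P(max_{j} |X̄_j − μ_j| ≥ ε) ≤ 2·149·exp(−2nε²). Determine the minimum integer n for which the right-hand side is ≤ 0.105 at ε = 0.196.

104

Need 2·149·exp(−2nε²) ≤ 0.105, i.e. exp(−2nε²) ≤ 0.105/298.
So 2nε² ≥ ln(298/0.105) = 7.950888.
Hence n ≥ 7.950888/(2·0.196²) = 103.484.
The smallest integer n is 104.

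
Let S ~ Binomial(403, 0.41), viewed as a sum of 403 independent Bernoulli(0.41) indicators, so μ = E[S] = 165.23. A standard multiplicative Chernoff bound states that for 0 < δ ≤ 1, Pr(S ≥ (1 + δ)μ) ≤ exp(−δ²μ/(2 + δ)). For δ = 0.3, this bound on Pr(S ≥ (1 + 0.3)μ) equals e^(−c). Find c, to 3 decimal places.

c = δ²μ/(2 + δ) = 0.3²·165.23/(2 + 0.3) = 6.4655.

6.466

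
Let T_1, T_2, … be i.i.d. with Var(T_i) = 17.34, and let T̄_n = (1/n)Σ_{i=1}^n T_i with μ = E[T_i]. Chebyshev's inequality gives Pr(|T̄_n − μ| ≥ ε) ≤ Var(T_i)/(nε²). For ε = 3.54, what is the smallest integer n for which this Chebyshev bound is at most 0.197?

Require 17.34/(n·3.54²) ≤ 0.197, i.e. n ≥ 17.34/(0.197·3.54²) = 7.024.
The smallest integer n is 8.

8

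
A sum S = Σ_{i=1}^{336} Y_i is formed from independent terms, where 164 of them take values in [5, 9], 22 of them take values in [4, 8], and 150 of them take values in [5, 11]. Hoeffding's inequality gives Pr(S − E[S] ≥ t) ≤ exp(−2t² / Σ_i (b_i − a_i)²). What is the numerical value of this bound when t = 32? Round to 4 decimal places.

0.7831

Σ(b_i − a_i)² = 164·4² + 22·4² + 150·6² = 8376.
Exponent = 2·32² / 8376 = 0.24451.
Bound = exp(−0.24451) = 0.78309.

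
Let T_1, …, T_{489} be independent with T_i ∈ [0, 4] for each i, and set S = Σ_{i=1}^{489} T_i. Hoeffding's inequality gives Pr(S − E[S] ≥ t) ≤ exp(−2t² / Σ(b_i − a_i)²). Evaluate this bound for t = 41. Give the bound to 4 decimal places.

0.6507

Σ(b_i − a_i)² = 489·(4)² = 7824.
Exponent = 2·41²/7824 = 0.4297.
Bound = exp(−0.4297) = 0.65070.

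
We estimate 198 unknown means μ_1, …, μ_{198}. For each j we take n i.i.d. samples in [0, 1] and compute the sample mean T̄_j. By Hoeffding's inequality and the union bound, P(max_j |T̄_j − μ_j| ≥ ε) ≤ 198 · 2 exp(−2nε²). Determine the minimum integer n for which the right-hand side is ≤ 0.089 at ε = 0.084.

596

Need 2·198·exp(−2nε²) ≤ 0.089, i.e. exp(−2nε²) ≤ 0.089/396.
So 2nε² ≥ ln(396/0.089) = 8.400533.
Hence n ≥ 8.400533/(2·0.084²) = 595.276.
The smallest integer n is 596.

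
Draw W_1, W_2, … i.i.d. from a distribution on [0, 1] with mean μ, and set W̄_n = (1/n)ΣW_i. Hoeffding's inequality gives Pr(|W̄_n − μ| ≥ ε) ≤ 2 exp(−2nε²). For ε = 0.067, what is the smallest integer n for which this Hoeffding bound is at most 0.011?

Require 2·exp(−2nε²) ≤ 0.011, i.e. 2nε² ≥ ln(2/0.011) = 5.203007.
So n ≥ 5.203007 / (2·0.067²) = 579.529.
The smallest integer n is 580.

580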